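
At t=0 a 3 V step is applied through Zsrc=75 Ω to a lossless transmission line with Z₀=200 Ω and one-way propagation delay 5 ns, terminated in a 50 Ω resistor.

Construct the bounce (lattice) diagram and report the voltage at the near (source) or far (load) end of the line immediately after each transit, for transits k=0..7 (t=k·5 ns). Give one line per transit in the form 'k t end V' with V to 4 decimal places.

0 0 source 2.1818
1 5 load 0.8727
2 10 source 1.4678
3 15 load 1.1107
4 20 source 1.2730
5 25 load 1.1757
6 30 source 1.2199
7 35 load 1.1934

Γ_L=-0.600000, Γ_S=-0.454545; launch V₁=3·200/275=2.181818
k=0 src: V=2.1818
k=1 load: inc=2.181818, refl=2.181818·-0.600000=-1.3091; V=0.000000+2.181818+-1.309091=0.8727
k=2 src: inc=-1.309091, refl=-1.309091·-0.454545=0.5950; V=2.181818+-1.309091+0.595041=1.4678
k=3 load: inc=0.595041, refl=0.595041·-0.600000=-0.3570; V=0.872727+0.595041+-0.357025=1.1107
k=4 src: inc=-0.357025, refl=-0.357025·-0.454545=0.1623; V=1.467769+-0.357025+0.162284=1.2730
k=5 load: inc=0.162284, refl=0.162284·-0.600000=-0.0974; V=1.110744+0.162284+-0.097370=1.1757
k=6 src: inc=-0.097370, refl=-0.097370·-0.454545=0.0443; V=1.273028+-0.097370+0.044259=1.2199
k=7 load: inc=0.044259, refl=0.044259·-0.600000=-0.0266; V=1.175657+0.044259+-0.026556=1.1934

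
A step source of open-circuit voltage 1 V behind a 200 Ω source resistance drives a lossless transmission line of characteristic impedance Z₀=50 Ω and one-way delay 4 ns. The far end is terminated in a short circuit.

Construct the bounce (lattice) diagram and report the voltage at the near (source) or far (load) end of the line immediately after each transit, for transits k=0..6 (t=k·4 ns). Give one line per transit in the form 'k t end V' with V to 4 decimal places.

Γ_L=-1.000000, Γ_S=0.600000; launch V₁=1·50/250=0.200000
k=0 src: V=0.2000
k=1 load: inc=0.200000, refl=0.200000·-1.000000=-0.2000; V=0.000000+0.200000+-0.200000=0.0000
k=2 src: inc=-0.200000, refl=-0.200000·0.600000=-0.1200; V=0.200000+-0.200000+-0.120000=-0.1200
k=3 load: inc=-0.120000, refl=-0.120000·-1.000000=0.1200; V=0.000000+-0.120000+0.120000=0.0000
k=4 src: inc=0.120000, refl=0.120000·0.600000=0.0720; V=-0.120000+0.120000+0.072000=0.0720
k=5 load: inc=0.072000, refl=0.072000·-1.000000=-0.0720; V=0.000000+0.072000+-0.072000=0.0000
k=6 src: inc=-0.072000, refl=-0.072000·0.600000=-0.0432; V=0.072000+-0.072000+-0.043200=-0.0432

0 0 source 0.2000
1 4 load 0.0000
2 8 source -0.1200
3 12 load 0.0000
4 16 source 0.0720
5 20 load 0.0000
6 24 source -0.0432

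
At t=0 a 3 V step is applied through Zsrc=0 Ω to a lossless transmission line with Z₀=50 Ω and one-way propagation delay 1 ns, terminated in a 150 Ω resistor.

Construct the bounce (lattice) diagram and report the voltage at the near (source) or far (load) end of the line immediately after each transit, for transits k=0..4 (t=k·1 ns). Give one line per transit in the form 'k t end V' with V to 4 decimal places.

0 0 source 3.0000
1 1 load 4.5000
2 2 source 3.0000
3 3 load 2.2500
4 4 source 3.0000

Γ_L=0.500000, Γ_S=-1.000000; launch V₁=3·50/50=3.000000
k=0 src: V=3.0000
k=1 load: inc=3.000000, refl=3.000000·0.500000=1.5000; V=0.000000+3.000000+1.500000=4.5000
k=2 src: inc=1.500000, refl=1.500000·-1.000000=-1.5000; V=3.000000+1.500000+-1.500000=3.0000
k=3 load: inc=-1.500000, refl=-1.500000·0.500000=-0.7500; V=4.500000+-1.500000+-0.750000=2.2500
k=4 src: inc=-0.750000, refl=-0.750000·-1.000000=0.7500; V=3.000000+-0.750000+0.750000=3.0000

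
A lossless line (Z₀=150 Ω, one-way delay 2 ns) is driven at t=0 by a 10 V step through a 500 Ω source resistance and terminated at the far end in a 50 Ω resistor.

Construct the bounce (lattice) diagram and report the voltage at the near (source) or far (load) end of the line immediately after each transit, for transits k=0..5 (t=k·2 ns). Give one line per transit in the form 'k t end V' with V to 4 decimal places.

Γ_L=-0.500000, Γ_S=0.538462; launch V₁=10·150/650=2.307692
k=0 src: V=2.3077
k=1 load: inc=2.307692, refl=2.307692·-0.500000=-1.1538; V=0.000000+2.307692+-1.153846=1.1538
k=2 src: inc=-1.153846, refl=-1.153846·0.538462=-0.6213; V=2.307692+-1.153846+-0.621302=0.5325
k=3 load: inc=-0.621302, refl=-0.621302·-0.500000=0.3107; V=1.153846+-0.621302+0.310651=0.8432
k=4 src: inc=0.310651, refl=0.310651·0.538462=0.1673; V=0.532544+0.310651+0.167274=1.0105
k=5 load: inc=0.167274, refl=0.167274·-0.500000=-0.0836; V=0.843195+0.167274+-0.083637=0.9268

0 0 source 2.3077
1 2 load 1.1538
2 4 source 0.5325
3 6 load 0.8432
4 8 source 1.0105
5 10 load 0.9268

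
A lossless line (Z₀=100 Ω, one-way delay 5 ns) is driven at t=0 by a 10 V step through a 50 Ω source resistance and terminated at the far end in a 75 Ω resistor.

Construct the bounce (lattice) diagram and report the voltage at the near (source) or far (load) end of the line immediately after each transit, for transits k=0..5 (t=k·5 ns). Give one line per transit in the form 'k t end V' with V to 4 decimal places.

0 0 source 6.6667
1 5 load 5.7143
2 10 source 6.0317
3 15 load 5.9864
4 20 source 6.0015
5 25 load 5.9994

Γ_L=-0.142857, Γ_S=-0.333333; launch V₁=10·100/150=6.666667
k=0 src: V=6.6667
k=1 load: inc=6.666667, refl=6.666667·-0.142857=-0.9524; V=0.000000+6.666667+-0.952381=5.7143
k=2 src: inc=-0.952381, refl=-0.952381·-0.333333=0.3175; V=6.666667+-0.952381+0.317460=6.0317
k=3 load: inc=0.317460, refl=0.317460·-0.142857=-0.0454; V=5.714286+0.317460+-0.045351=5.9864
k=4 src: inc=-0.045351, refl=-0.045351·-0.333333=0.0151; V=6.031746+-0.045351+0.015117=6.0015
k=5 load: inc=0.015117, refl=0.015117·-0.142857=-0.0022; V=5.986395+0.015117+-0.002160=5.9994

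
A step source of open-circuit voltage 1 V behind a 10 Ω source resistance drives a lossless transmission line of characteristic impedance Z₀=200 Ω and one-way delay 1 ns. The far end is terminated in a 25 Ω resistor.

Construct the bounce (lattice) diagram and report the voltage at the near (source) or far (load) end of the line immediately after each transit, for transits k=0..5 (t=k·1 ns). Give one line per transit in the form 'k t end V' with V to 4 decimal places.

Γ_L=-0.777778, Γ_S=-0.904762; launch V₁=1·200/210=0.952381
k=0 src: V=0.9524
k=1 load: inc=0.952381, refl=0.952381·-0.777778=-0.7407; V=0.000000+0.952381+-0.740741=0.2116
k=2 src: inc=-0.740741, refl=-0.740741·-0.904762=0.6702; V=0.952381+-0.740741+0.670194=0.8818
k=3 load: inc=0.670194, refl=0.670194·-0.777778=-0.5213; V=0.211640+0.670194+-0.521262=0.3606
k=4 src: inc=-0.521262, refl=-0.521262·-0.904762=0.4716; V=0.881834+-0.521262+0.471618=0.8322
k=5 load: inc=0.471618, refl=0.471618·-0.777778=-0.3668; V=0.360572+0.471618+-0.366814=0.4654

0 0 source 0.9524
1 1 load 0.2116
2 2 source 0.8818
3 3 load 0.3606
4 4 source 0.8322
5 5 load 0.4654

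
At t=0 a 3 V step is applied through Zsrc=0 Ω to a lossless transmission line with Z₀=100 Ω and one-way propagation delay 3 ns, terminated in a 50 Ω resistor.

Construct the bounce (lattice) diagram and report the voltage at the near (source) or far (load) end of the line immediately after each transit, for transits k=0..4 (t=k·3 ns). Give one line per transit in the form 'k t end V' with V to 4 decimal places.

Γ_L=-0.333333, Γ_S=-1.000000; launch V₁=3·100/100=3.000000
k=0 src: V=3.0000
k=1 load: inc=3.000000, refl=3.000000·-0.333333=-1.0000; V=0.000000+3.000000+-1.000000=2.0000
k=2 src: inc=-1.000000, refl=-1.000000·-1.000000=1.0000; V=3.000000+-1.000000+1.000000=3.0000
k=3 load: inc=1.000000, refl=1.000000·-0.333333=-0.3333; V=2.000000+1.000000+-0.333333=2.6667
k=4 src: inc=-0.333333, refl=-0.333333·-1.000000=0.3333; V=3.000000+-0.333333+0.333333=3.0000

0 0 source 3.0000
1 3 load 2.0000
2 6 source 3.0000
3 9 load 2.6667
4 12 source 3.0000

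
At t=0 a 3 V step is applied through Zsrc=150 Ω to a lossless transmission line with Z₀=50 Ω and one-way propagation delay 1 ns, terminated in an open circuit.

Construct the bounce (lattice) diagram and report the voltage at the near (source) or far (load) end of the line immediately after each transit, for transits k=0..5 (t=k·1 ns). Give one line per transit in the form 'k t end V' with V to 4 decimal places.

Γ_L=1.000000, Γ_S=0.500000; launch V₁=3·50/200=0.750000
k=0 src: V=0.7500
k=1 load: inc=0.750000, refl=0.750000·1.000000=0.7500; V=0.000000+0.750000+0.750000=1.5000
k=2 src: inc=0.750000, refl=0.750000·0.500000=0.3750; V=0.750000+0.750000+0.375000=1.8750
k=3 load: inc=0.375000, refl=0.375000·1.000000=0.3750; V=1.500000+0.375000+0.375000=2.2500
k=4 src: inc=0.375000, refl=0.375000·0.500000=0.1875; V=1.875000+0.375000+0.187500=2.4375
k=5 load: inc=0.187500, refl=0.187500·1.000000=0.1875; V=2.250000+0.187500+0.187500=2.6250

0 0 source 0.7500
1 1 load 1.5000
2 2 source 1.8750
3 3 load 2.2500
4 4 source 2.4375
5 5 load 2.6250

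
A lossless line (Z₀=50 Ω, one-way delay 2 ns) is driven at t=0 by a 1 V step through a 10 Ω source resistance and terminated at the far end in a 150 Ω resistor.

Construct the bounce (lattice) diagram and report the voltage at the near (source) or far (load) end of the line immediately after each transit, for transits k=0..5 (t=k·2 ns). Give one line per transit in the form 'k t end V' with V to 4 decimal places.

0 0 source 0.8333
1 2 load 1.2500
2 4 source 0.9722
3 6 load 0.8333
4 8 source 0.9259
5 10 load 0.9722

Γ_L=0.500000, Γ_S=-0.666667; launch V₁=1·50/60=0.833333
k=0 src: V=0.8333
k=1 load: inc=0.833333, refl=0.833333·0.500000=0.4167; V=0.000000+0.833333+0.416667=1.2500
k=2 src: inc=0.416667, refl=0.416667·-0.666667=-0.2778; V=0.833333+0.416667+-0.277778=0.9722
k=3 load: inc=-0.277778, refl=-0.277778·0.500000=-0.1389; V=1.250000+-0.277778+-0.138889=0.8333
k=4 src: inc=-0.138889, refl=-0.138889·-0.666667=0.0926; V=0.972222+-0.138889+0.092593=0.9259
k=5 load: inc=0.092593, refl=0.092593·0.500000=0.0463; V=0.833333+0.092593+0.046296=0.9722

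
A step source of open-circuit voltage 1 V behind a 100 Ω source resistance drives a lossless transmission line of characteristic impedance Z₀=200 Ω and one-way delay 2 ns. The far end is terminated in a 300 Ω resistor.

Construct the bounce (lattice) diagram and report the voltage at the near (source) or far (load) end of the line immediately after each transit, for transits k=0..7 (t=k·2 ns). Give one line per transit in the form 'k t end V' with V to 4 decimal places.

0 0 source 0.6667
1 2 load 0.8000
2 4 source 0.7556
3 6 load 0.7467
4 8 source 0.7496
5 10 load 0.7502
6 12 source 0.7500
7 14 load 0.7500

Γ_L=0.200000, Γ_S=-0.333333; launch V₁=1·200/300=0.666667
k=0 src: V=0.6667
k=1 load: inc=0.666667, refl=0.666667·0.200000=0.1333; V=0.000000+0.666667+0.133333=0.8000
k=2 src: inc=0.133333, refl=0.133333·-0.333333=-0.0444; V=0.666667+0.133333+-0.044444=0.7556
k=3 load: inc=-0.044444, refl=-0.044444·0.200000=-0.0089; V=0.800000+-0.044444+-0.008889=0.7467
k=4 src: inc=-0.008889, refl=-0.008889·-0.333333=0.0030; V=0.755556+-0.008889+0.002963=0.7496
k=5 load: inc=0.002963, refl=0.002963·0.200000=0.0006; V=0.746667+0.002963+0.000593=0.7502
k=6 src: inc=0.000593, refl=0.000593·-0.333333=-0.0002; V=0.749630+0.000593+-0.000198=0.7500
k=7 load: inc=-0.000198, refl=-0.000198·0.200000=-0.0000; V=0.750222+-0.000198+-0.000040=0.7500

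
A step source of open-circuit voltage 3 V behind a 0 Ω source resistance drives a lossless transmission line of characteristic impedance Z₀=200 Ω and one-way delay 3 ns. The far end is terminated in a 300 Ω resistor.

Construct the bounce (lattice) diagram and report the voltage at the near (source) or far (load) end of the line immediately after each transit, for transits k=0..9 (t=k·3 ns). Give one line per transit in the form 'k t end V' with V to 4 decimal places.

Γ_L=0.200000, Γ_S=-1.000000; launch V₁=3·200/200=3.000000
k=0 src: V=3.0000
k=1 load: inc=3.000000, refl=3.000000·0.200000=0.6000; V=0.000000+3.000000+0.600000=3.6000
k=2 src: inc=0.600000, refl=0.600000·-1.000000=-0.6000; V=3.000000+0.600000+-0.600000=3.0000
k=3 load: inc=-0.600000, refl=-0.600000·0.200000=-0.1200; V=3.600000+-0.600000+-0.120000=2.8800
k=4 src: inc=-0.120000, refl=-0.120000·-1.000000=0.1200; V=3.000000+-0.120000+0.120000=3.0000
k=5 load: inc=0.120000, refl=0.120000·0.200000=0.0240; V=2.880000+0.120000+0.024000=3.0240
k=6 src: inc=0.024000, refl=0.024000·-1.000000=-0.0240; V=3.000000+0.024000+-0.024000=3.0000
k=7 load: inc=-0.024000, refl=-0.024000·0.200000=-0.0048; V=3.024000+-0.024000+-0.004800=2.9952
k=8 src: inc=-0.004800, refl=-0.004800·-1.000000=0.0048; V=3.000000+-0.004800+0.004800=3.0000
k=9 load: inc=0.004800, refl=0.004800·0.200000=0.0010; V=2.995200+0.004800+0.000960=3.0010

0 0 source 3.0000
1 3 load 3.6000
2 6 source 3.0000
3 9 load 2.8800
4 12 source 3.0000
5 15 load 3.0240
6 18 source 3.0000
7 21 load 2.9952
8 24 source 3.0000
9 27 load 3.0010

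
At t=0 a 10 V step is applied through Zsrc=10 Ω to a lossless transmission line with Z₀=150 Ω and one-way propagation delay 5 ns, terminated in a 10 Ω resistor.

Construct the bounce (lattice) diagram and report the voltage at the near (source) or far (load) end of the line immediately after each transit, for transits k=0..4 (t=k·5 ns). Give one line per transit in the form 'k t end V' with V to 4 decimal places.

Γ_L=-0.875000, Γ_S=-0.875000; launch V₁=10·150/160=9.375000
k=0 src: V=9.3750
k=1 load: inc=9.375000, refl=9.375000·-0.875000=-8.2031; V=0.000000+9.375000+-8.203125=1.1719
k=2 src: inc=-8.203125, refl=-8.203125·-0.875000=7.1777; V=9.375000+-8.203125+7.177734=8.3496
k=3 load: inc=7.177734, refl=7.177734·-0.875000=-6.2805; V=1.171875+7.177734+-6.280518=2.0691
k=4 src: inc=-6.280518, refl=-6.280518·-0.875000=5.4955; V=8.349609+-6.280518+5.495453=7.5645

0 0 source 9.3750
1 5 load 1.1719
2 10 source 8.3496
3 15 load 2.0691
4 20 source 7.5645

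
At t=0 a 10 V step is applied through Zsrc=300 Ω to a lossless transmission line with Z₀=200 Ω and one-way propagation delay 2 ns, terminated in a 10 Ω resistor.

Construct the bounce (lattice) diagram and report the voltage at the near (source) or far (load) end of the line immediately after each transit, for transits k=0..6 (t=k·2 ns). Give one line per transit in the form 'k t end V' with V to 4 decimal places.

Γ_L=-0.904762, Γ_S=0.200000; launch V₁=10·200/500=4.000000
k=0 src: V=4.0000
k=1 load: inc=4.000000, refl=4.000000·-0.904762=-3.6190; V=0.000000+4.000000+-3.619048=0.3810
k=2 src: inc=-3.619048, refl=-3.619048·0.200000=-0.7238; V=4.000000+-3.619048+-0.723810=-0.3429
k=3 load: inc=-0.723810, refl=-0.723810·-0.904762=0.6549; V=0.380952+-0.723810+0.654875=0.3120
k=4 src: inc=0.654875, refl=0.654875·0.200000=0.1310; V=-0.342857+0.654875+0.130975=0.4430
k=5 load: inc=0.130975, refl=0.130975·-0.904762=-0.1185; V=0.312018+0.130975+-0.118501=0.3245
k=6 src: inc=-0.118501, refl=-0.118501·0.200000=-0.0237; V=0.442993+-0.118501+-0.023700=0.3008

0 0 source 4.0000
1 2 load 0.3810
2 4 source -0.3429
3 6 load 0.3120
4 8 source 0.4430
5 10 load 0.3245
6 12 source 0.3008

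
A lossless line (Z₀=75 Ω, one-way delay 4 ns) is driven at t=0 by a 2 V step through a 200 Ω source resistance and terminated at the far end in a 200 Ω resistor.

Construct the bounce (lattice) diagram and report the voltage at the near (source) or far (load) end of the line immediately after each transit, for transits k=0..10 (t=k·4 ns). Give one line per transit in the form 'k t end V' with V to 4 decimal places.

0 0 source 0.5455
1 4 load 0.7934
2 8 source 0.9061
3 12 load 0.9573
4 16 source 0.9806
5 20 load 0.9912
6 24 source 0.9960
7 28 load 0.9982
8 32 source 0.9992
9 36 load 0.9996
10 40 source 0.9998

Γ_L=0.454545, Γ_S=0.454545; launch V₁=2·75/275=0.545455
k=0 src: V=0.5455
k=1 load: inc=0.545455, refl=0.545455·0.454545=0.2479; V=0.000000+0.545455+0.247934=0.7934
k=2 src: inc=0.247934, refl=0.247934·0.454545=0.1127; V=0.545455+0.247934+0.112697=0.9061
k=3 load: inc=0.112697, refl=0.112697·0.454545=0.0512; V=0.793388+0.112697+0.051226=0.9573
k=4 src: inc=0.051226, refl=0.051226·0.454545=0.0233; V=0.906086+0.051226+0.023285=0.9806
k=5 load: inc=0.023285, refl=0.023285·0.454545=0.0106; V=0.957312+0.023285+0.010584=0.9912
k=6 src: inc=0.010584, refl=0.010584·0.454545=0.0048; V=0.980596+0.010584+0.004811=0.9960
k=7 load: inc=0.004811, refl=0.004811·0.454545=0.0022; V=0.991180+0.004811+0.002187=0.9982
k=8 src: inc=0.002187, refl=0.002187·0.454545=0.0010; V=0.995991+0.002187+0.000994=0.9992
k=9 load: inc=0.000994, refl=0.000994·0.454545=0.0005; V=0.998178+0.000994+0.000452=0.9996
k=10 src: inc=0.000452, refl=0.000452·0.454545=0.0002; V=0.999172+0.000452+0.000205=0.9998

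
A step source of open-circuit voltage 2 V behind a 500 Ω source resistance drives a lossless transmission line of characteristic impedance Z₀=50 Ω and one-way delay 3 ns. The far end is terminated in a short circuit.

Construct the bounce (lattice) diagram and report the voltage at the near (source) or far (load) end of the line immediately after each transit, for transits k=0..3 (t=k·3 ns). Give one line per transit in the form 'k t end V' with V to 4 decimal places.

0 0 source 0.1818
1 3 load 0.0000
2 6 source -0.1488
3 9 load 0.0000

Γ_L=-1.000000, Γ_S=0.818182; launch V₁=2·50/550=0.181818
k=0 src: V=0.1818
k=1 load: inc=0.181818, refl=0.181818·-1.000000=-0.1818; V=0.000000+0.181818+-0.181818=0.0000
k=2 src: inc=-0.181818, refl=-0.181818·0.818182=-0.1488; V=0.181818+-0.181818+-0.148760=-0.1488
k=3 load: inc=-0.148760, refl=-0.148760·-1.000000=0.1488; V=0.000000+-0.148760+0.148760=0.0000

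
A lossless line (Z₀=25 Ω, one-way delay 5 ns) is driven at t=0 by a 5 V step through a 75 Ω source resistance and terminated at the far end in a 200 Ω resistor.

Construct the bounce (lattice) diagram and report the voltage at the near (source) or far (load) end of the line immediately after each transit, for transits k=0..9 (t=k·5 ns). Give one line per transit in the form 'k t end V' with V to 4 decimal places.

0 0 source 1.2500
1 5 load 2.2222
2 10 source 2.7083
3 15 load 3.0864
4 20 source 3.2755
5 25 load 3.4225
6 30 source 3.4960
7 35 load 3.5532
8 40 source 3.5818
9 45 load 3.6040

Γ_L=0.777778, Γ_S=0.500000; launch V₁=5·25/100=1.250000
k=0 src: V=1.2500
k=1 load: inc=1.250000, refl=1.250000·0.777778=0.9722; V=0.000000+1.250000+0.972222=2.2222
k=2 src: inc=0.972222, refl=0.972222·0.500000=0.4861; V=1.250000+0.972222+0.486111=2.7083
k=3 load: inc=0.486111, refl=0.486111·0.777778=0.3781; V=2.222222+0.486111+0.378086=3.0864
k=4 src: inc=0.378086, refl=0.378086·0.500000=0.1890; V=2.708333+0.378086+0.189043=3.2755
k=5 load: inc=0.189043, refl=0.189043·0.777778=0.1470; V=3.086420+0.189043+0.147034=3.4225
k=6 src: inc=0.147034, refl=0.147034·0.500000=0.0735; V=3.275463+0.147034+0.073517=3.4960
k=7 load: inc=0.073517, refl=0.073517·0.777778=0.0572; V=3.422497+0.073517+0.057180=3.5532
k=8 src: inc=0.057180, refl=0.057180·0.500000=0.0286; V=3.496013+0.057180+0.028590=3.5818
k=9 load: inc=0.028590, refl=0.028590·0.777778=0.0222; V=3.553193+0.028590+0.022237=3.6040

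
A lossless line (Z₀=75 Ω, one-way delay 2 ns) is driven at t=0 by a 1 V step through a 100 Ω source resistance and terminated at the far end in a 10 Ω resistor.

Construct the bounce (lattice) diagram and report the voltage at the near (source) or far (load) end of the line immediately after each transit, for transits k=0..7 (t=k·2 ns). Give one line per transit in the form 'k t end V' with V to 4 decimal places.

Γ_L=-0.764706, Γ_S=0.142857; launch V₁=1·75/175=0.428571
k=0 src: V=0.4286
k=1 load: inc=0.428571, refl=0.428571·-0.764706=-0.3277; V=0.000000+0.428571+-0.327731=0.1008
k=2 src: inc=-0.327731, refl=-0.327731·0.142857=-0.0468; V=0.428571+-0.327731+-0.046819=0.0540
k=3 load: inc=-0.046819, refl=-0.046819·-0.764706=0.0358; V=0.100840+-0.046819+0.035803=0.0898
k=4 src: inc=0.035803, refl=0.035803·0.142857=0.0051; V=0.054022+0.035803+0.005115=0.0949
k=5 load: inc=0.005115, refl=0.005115·-0.764706=-0.0039; V=0.089824+0.005115+-0.003911=0.0910
k=6 src: inc=-0.003911, refl=-0.003911·0.142857=-0.0006; V=0.094939+-0.003911+-0.000559=0.0905
k=7 load: inc=-0.000559, refl=-0.000559·-0.764706=0.0004; V=0.091028+-0.000559+0.000427=0.0909

0 0 source 0.4286
1 2 load 0.1008
2 4 source 0.0540
3 6 load 0.0898
4 8 source 0.0949
5 10 load 0.0910
6 12 source 0.0905
7 14 load 0.0909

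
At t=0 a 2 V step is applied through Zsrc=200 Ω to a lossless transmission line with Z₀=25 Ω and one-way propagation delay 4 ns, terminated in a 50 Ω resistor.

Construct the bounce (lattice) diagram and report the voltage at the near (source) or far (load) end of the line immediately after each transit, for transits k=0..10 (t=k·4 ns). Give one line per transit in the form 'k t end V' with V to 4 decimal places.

0 0 source 0.2222
1 4 load 0.2963
2 8 source 0.3539
3 12 load 0.3731
4 16 source 0.3881
5 20 load 0.3930
6 24 source 0.3969
7 28 load 0.3982
8 32 source 0.3992
9 36 load 0.3995
10 40 source 0.3998

Γ_L=0.333333, Γ_S=0.777778; launch V₁=2·25/225=0.222222
k=0 src: V=0.2222
k=1 load: inc=0.222222, refl=0.222222·0.333333=0.0741; V=0.000000+0.222222+0.074074=0.2963
k=2 src: inc=0.074074, refl=0.074074·0.777778=0.0576; V=0.222222+0.074074+0.057613=0.3539
k=3 load: inc=0.057613, refl=0.057613·0.333333=0.0192; V=0.296296+0.057613+0.019204=0.3731
k=4 src: inc=0.019204, refl=0.019204·0.777778=0.0149; V=0.353909+0.019204+0.014937=0.3881
k=5 load: inc=0.014937, refl=0.014937·0.333333=0.0050; V=0.373114+0.014937+0.004979=0.3930
k=6 src: inc=0.004979, refl=0.004979·0.777778=0.0039; V=0.388051+0.004979+0.003872=0.3969
k=7 load: inc=0.003872, refl=0.003872·0.333333=0.0013; V=0.393030+0.003872+0.001291=0.3982
k=8 src: inc=0.001291, refl=0.001291·0.777778=0.0010; V=0.396902+0.001291+0.001004=0.3992
k=9 load: inc=0.001004, refl=0.001004·0.333333=0.0003; V=0.398193+0.001004+0.000335=0.3995
k=10 src: inc=0.000335, refl=0.000335·0.777778=0.0003; V=0.399197+0.000335+0.000260=0.3998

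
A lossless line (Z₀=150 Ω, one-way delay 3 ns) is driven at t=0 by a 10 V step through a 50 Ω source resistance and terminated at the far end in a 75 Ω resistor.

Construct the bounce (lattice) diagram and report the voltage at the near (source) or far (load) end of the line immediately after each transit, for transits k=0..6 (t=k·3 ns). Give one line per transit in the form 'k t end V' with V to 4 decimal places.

Γ_L=-0.333333, Γ_S=-0.500000; launch V₁=10·150/200=7.500000
k=0 src: V=7.5000
k=1 load: inc=7.500000, refl=7.500000·-0.333333=-2.5000; V=0.000000+7.500000+-2.500000=5.0000
k=2 src: inc=-2.500000, refl=-2.500000·-0.500000=1.2500; V=7.500000+-2.500000+1.250000=6.2500
k=3 load: inc=1.250000, refl=1.250000·-0.333333=-0.4167; V=5.000000+1.250000+-0.416667=5.8333
k=4 src: inc=-0.416667, refl=-0.416667·-0.500000=0.2083; V=6.250000+-0.416667+0.208333=6.0417
k=5 load: inc=0.208333, refl=0.208333·-0.333333=-0.0694; V=5.833333+0.208333+-0.069444=5.9722
k=6 src: inc=-0.069444, refl=-0.069444·-0.500000=0.0347; V=6.041667+-0.069444+0.034722=6.0069

0 0 source 7.5000
1 3 load 5.0000
2 6 source 6.2500
3 9 load 5.8333
4 12 source 6.0417
5 15 load 5.9722
6 18 source 6.0069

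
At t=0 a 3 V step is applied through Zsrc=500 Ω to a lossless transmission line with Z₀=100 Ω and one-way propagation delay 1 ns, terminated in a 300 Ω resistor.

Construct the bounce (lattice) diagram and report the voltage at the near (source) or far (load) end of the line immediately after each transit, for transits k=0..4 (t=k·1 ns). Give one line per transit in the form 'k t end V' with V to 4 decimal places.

Γ_L=0.500000, Γ_S=0.666667; launch V₁=3·100/600=0.500000
k=0 src: V=0.5000
k=1 load: inc=0.500000, refl=0.500000·0.500000=0.2500; V=0.000000+0.500000+0.250000=0.7500
k=2 src: inc=0.250000, refl=0.250000·0.666667=0.1667; V=0.500000+0.250000+0.166667=0.9167
k=3 load: inc=0.166667, refl=0.166667·0.500000=0.0833; V=0.750000+0.166667+0.083333=1.0000
k=4 src: inc=0.083333, refl=0.083333·0.666667=0.0556; V=0.916667+0.083333+0.055556=1.0556

0 0 source 0.5000
1 1 load 0.7500
2 2 source 0.9167
3 3 load 1.0000
4 4 source 1.0556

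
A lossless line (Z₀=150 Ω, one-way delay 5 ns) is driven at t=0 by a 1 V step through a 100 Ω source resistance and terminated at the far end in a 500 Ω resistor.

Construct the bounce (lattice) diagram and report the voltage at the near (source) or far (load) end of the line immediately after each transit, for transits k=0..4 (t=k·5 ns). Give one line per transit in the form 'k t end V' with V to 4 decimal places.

Γ_L=0.538462, Γ_S=-0.200000; launch V₁=1·150/250=0.600000
k=0 src: V=0.6000
k=1 load: inc=0.600000, refl=0.600000·0.538462=0.3231; V=0.000000+0.600000+0.323077=0.9231
k=2 src: inc=0.323077, refl=0.323077·-0.200000=-0.0646; V=0.600000+0.323077+-0.064615=0.8585
k=3 load: inc=-0.064615, refl=-0.064615·0.538462=-0.0348; V=0.923077+-0.064615+-0.034793=0.8237
k=4 src: inc=-0.034793, refl=-0.034793·-0.200000=0.0070; V=0.858462+-0.034793+0.006959=0.8306

0 0 source 0.6000
1 5 load 0.9231
2 10 source 0.8585
3 15 load 0.8237
4 20 source 0.8306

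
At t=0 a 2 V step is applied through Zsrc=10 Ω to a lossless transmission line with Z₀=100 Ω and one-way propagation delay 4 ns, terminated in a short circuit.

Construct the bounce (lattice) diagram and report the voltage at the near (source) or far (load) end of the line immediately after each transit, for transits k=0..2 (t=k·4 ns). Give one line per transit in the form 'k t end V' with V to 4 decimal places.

Γ_L=-1.000000, Γ_S=-0.818182; launch V₁=2·100/110=1.818182
k=0 src: V=1.8182
k=1 load: inc=1.818182, refl=1.818182·-1.000000=-1.8182; V=0.000000+1.818182+-1.818182=0.0000
k=2 src: inc=-1.818182, refl=-1.818182·-0.818182=1.4876; V=1.818182+-1.818182+1.487603=1.4876

0 0 source 1.8182
1 4 load 0.0000
2 8 source 1.4876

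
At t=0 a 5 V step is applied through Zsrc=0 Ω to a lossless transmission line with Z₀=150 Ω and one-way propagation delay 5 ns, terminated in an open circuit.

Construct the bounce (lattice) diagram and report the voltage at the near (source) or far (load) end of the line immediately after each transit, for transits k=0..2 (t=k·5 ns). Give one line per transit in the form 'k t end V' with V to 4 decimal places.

Γ_L=1.000000, Γ_S=-1.000000; launch V₁=5·150/150=5.000000
k=0 src: V=5.0000
k=1 load: inc=5.000000, refl=5.000000·1.000000=5.0000; V=0.000000+5.000000+5.000000=10.0000
k=2 src: inc=5.000000, refl=5.000000·-1.000000=-5.0000; V=5.000000+5.000000+-5.000000=5.0000

0 0 source 5.0000
1 5 load 10.0000
2 10 source 5.0000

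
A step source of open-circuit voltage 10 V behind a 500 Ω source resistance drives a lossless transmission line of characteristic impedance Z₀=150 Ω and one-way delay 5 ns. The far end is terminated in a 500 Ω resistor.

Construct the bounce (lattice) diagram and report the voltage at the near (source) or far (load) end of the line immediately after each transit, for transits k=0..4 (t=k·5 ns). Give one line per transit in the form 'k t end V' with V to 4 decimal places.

0 0 source 2.3077
1 5 load 3.5503
2 10 source 4.2194
3 15 load 4.5797
4 20 source 4.7737

Γ_L=0.538462, Γ_S=0.538462; launch V₁=10·150/650=2.307692
k=0 src: V=2.3077
k=1 load: inc=2.307692, refl=2.307692·0.538462=1.2426; V=0.000000+2.307692+1.242604=3.5503
k=2 src: inc=1.242604, refl=1.242604·0.538462=0.6691; V=2.307692+1.242604+0.669094=4.2194
k=3 load: inc=0.669094, refl=0.669094·0.538462=0.3603; V=3.550296+0.669094+0.360282=4.5797
k=4 src: inc=0.360282, refl=0.360282·0.538462=0.1940; V=4.219390+0.360282+0.193998=4.7737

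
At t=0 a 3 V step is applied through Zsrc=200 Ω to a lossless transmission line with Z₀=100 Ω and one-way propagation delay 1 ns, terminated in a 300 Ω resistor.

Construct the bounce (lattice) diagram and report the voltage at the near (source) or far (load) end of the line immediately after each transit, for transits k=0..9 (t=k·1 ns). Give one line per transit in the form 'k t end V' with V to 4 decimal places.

0 0 source 1.0000
1 1 load 1.5000
2 2 source 1.6667
3 3 load 1.7500
4 4 source 1.7778
5 5 load 1.7917
6 6 source 1.7963
7 7 load 1.7986
8 8 source 1.7994
9 9 load 1.7998

Γ_L=0.500000, Γ_S=0.333333; launch V₁=3·100/300=1.000000
k=0 src: V=1.0000
k=1 load: inc=1.000000, refl=1.000000·0.500000=0.5000; V=0.000000+1.000000+0.500000=1.5000
k=2 src: inc=0.500000, refl=0.500000·0.333333=0.1667; V=1.000000+0.500000+0.166667=1.6667
k=3 load: inc=0.166667, refl=0.166667·0.500000=0.0833; V=1.500000+0.166667+0.083333=1.7500
k=4 src: inc=0.083333, refl=0.083333·0.333333=0.0278; V=1.666667+0.083333+0.027778=1.7778
k=5 load: inc=0.027778, refl=0.027778·0.500000=0.0139; V=1.750000+0.027778+0.013889=1.7917
k=6 src: inc=0.013889, refl=0.013889·0.333333=0.0046; V=1.777778+0.013889+0.004630=1.7963
k=7 load: inc=0.004630, refl=0.004630·0.500000=0.0023; V=1.791667+0.004630+0.002315=1.7986
k=8 src: inc=0.002315, refl=0.002315·0.333333=0.0008; V=1.796296+0.002315+0.000772=1.7994
k=9 load: inc=0.000772, refl=0.000772·0.500000=0.0004; V=1.798611+0.000772+0.000386=1.7998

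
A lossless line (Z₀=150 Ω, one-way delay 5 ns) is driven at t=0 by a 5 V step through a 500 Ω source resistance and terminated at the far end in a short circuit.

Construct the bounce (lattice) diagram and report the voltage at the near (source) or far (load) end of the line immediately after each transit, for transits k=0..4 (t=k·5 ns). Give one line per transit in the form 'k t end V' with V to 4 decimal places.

Γ_L=-1.000000, Γ_S=0.538462; launch V₁=5·150/650=1.153846
k=0 src: V=1.1538
k=1 load: inc=1.153846, refl=1.153846·-1.000000=-1.1538; V=0.000000+1.153846+-1.153846=0.0000
k=2 src: inc=-1.153846, refl=-1.153846·0.538462=-0.6213; V=1.153846+-1.153846+-0.621302=-0.6213
k=3 load: inc=-0.621302, refl=-0.621302·-1.000000=0.6213; V=0.000000+-0.621302+0.621302=0.0000
k=4 src: inc=0.621302, refl=0.621302·0.538462=0.3345; V=-0.621302+0.621302+0.334547=0.3345

0 0 source 1.1538
1 5 load 0.0000
2 10 source -0.6213
3 15 load 0.0000
4 20 source 0.3345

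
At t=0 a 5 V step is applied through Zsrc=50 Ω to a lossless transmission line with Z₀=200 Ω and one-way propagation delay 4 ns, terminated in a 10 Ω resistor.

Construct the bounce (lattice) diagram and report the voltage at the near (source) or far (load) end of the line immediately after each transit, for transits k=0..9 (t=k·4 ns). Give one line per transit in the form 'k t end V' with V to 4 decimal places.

Γ_L=-0.904762, Γ_S=-0.600000; launch V₁=5·200/250=4.000000
k=0 src: V=4.0000
k=1 load: inc=4.000000, refl=4.000000·-0.904762=-3.6190; V=0.000000+4.000000+-3.619048=0.3810
k=2 src: inc=-3.619048, refl=-3.619048·-0.600000=2.1714; V=4.000000+-3.619048+2.171429=2.5524
k=3 load: inc=2.171429, refl=2.171429·-0.904762=-1.9646; V=0.380952+2.171429+-1.964626=0.5878
k=4 src: inc=-1.964626, refl=-1.964626·-0.600000=1.1788; V=2.552381+-1.964626+1.178776=1.7665
k=5 load: inc=1.178776, refl=1.178776·-0.904762=-1.0665; V=0.587755+1.178776+-1.066511=0.7000
k=6 src: inc=-1.066511, refl=-1.066511·-0.600000=0.6399; V=1.766531+-1.066511+0.639907=1.3399
k=7 load: inc=0.639907, refl=0.639907·-0.904762=-0.5790; V=0.700019+0.639907+-0.578963=0.7610
k=8 src: inc=-0.578963, refl=-0.578963·-0.600000=0.3474; V=1.339926+-0.578963+0.347378=1.1083
k=9 load: inc=0.347378, refl=0.347378·-0.904762=-0.3143; V=0.760963+0.347378+-0.314294=0.7940

0 0 source 4.0000
1 4 load 0.3810
2 8 source 2.5524
3 12 load 0.5878
4 16 source 1.7665
5 20 load 0.7000
6 24 source 1.3399
7 28 load 0.7610
8 32 source 1.1083
9 36 load 0.7940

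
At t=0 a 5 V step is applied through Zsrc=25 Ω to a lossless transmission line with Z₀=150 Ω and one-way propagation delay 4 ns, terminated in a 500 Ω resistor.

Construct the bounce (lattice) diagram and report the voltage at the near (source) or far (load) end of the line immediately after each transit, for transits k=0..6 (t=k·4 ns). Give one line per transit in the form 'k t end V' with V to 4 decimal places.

0 0 source 4.2857
1 4 load 6.5934
2 8 source 4.9451
3 12 load 4.0575
4 16 source 4.6915
5 20 load 5.0328
6 24 source 4.7890

Γ_L=0.538462, Γ_S=-0.714286; launch V₁=5·150/175=4.285714
k=0 src: V=4.2857
k=1 load: inc=4.285714, refl=4.285714·0.538462=2.3077; V=0.000000+4.285714+2.307692=6.5934
k=2 src: inc=2.307692, refl=2.307692·-0.714286=-1.6484; V=4.285714+2.307692+-1.648352=4.9451
k=3 load: inc=-1.648352, refl=-1.648352·0.538462=-0.8876; V=6.593407+-1.648352+-0.887574=4.0575
k=4 src: inc=-0.887574, refl=-0.887574·-0.714286=0.6340; V=4.945055+-0.887574+0.633981=4.6915
k=5 load: inc=0.633981, refl=0.633981·0.538462=0.3414; V=4.057481+0.633981+0.341375=5.0328
k=6 src: inc=0.341375, refl=0.341375·-0.714286=-0.2438; V=4.691462+0.341375+-0.243839=4.7890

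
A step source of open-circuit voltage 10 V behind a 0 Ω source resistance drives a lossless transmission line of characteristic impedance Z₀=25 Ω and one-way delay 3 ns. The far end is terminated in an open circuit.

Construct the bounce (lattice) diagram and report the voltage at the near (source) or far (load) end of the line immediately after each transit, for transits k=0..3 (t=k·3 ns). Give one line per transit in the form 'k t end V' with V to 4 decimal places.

0 0 source 10.0000
1 3 load 20.0000
2 6 source 10.0000
3 9 load 0.0000

Γ_L=1.000000, Γ_S=-1.000000; launch V₁=10·25/25=10.000000
k=0 src: V=10.0000
k=1 load: inc=10.000000, refl=10.000000·1.000000=10.0000; V=0.000000+10.000000+10.000000=20.0000
k=2 src: inc=10.000000, refl=10.000000·-1.000000=-10.0000; V=10.000000+10.000000+-10.000000=10.0000
k=3 load: inc=-10.000000, refl=-10.000000·1.000000=-10.0000; V=20.000000+-10.000000+-10.000000=0.0000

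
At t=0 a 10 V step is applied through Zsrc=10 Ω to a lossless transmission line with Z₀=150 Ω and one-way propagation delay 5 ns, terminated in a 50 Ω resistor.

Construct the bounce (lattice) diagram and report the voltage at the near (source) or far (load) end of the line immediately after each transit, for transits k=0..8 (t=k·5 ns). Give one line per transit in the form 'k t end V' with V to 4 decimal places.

0 0 source 9.3750
1 5 load 4.6875
2 10 source 8.7891
3 15 load 6.7383
4 20 source 8.5327
5 25 load 7.6355
6 30 source 8.4206
7 35 load 8.0280
8 40 source 8.3715

Γ_L=-0.500000, Γ_S=-0.875000; launch V₁=10·150/160=9.375000
k=0 src: V=9.3750
k=1 load: inc=9.375000, refl=9.375000·-0.500000=-4.6875; V=0.000000+9.375000+-4.687500=4.6875
k=2 src: inc=-4.687500, refl=-4.687500·-0.875000=4.1016; V=9.375000+-4.687500+4.101562=8.7891
k=3 load: inc=4.101562, refl=4.101562·-0.500000=-2.0508; V=4.687500+4.101562+-2.050781=6.7383
k=4 src: inc=-2.050781, refl=-2.050781·-0.875000=1.7944; V=8.789062+-2.050781+1.794434=8.5327
k=5 load: inc=1.794434, refl=1.794434·-0.500000=-0.8972; V=6.738281+1.794434+-0.897217=7.6355
k=6 src: inc=-0.897217, refl=-0.897217·-0.875000=0.7851; V=8.532715+-0.897217+0.785065=8.4206
k=7 load: inc=0.785065, refl=0.785065·-0.500000=-0.3925; V=7.635498+0.785065+-0.392532=8.0280
k=8 src: inc=-0.392532, refl=-0.392532·-0.875000=0.3435; V=8.420563+-0.392532+0.343466=8.3715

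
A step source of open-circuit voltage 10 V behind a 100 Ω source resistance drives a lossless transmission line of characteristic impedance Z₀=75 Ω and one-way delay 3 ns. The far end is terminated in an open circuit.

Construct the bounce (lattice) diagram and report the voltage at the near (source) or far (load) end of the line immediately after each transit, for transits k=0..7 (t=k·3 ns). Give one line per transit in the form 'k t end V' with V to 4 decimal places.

0 0 source 4.2857
1 3 load 8.5714
2 6 source 9.1837
3 9 load 9.7959
4 12 source 9.8834
5 15 load 9.9708
6 18 source 9.9833
7 21 load 9.9958

Γ_L=1.000000, Γ_S=0.142857; launch V₁=10·75/175=4.285714
k=0 src: V=4.2857
k=1 load: inc=4.285714, refl=4.285714·1.000000=4.2857; V=0.000000+4.285714+4.285714=8.5714
k=2 src: inc=4.285714, refl=4.285714·0.142857=0.6122; V=4.285714+4.285714+0.612245=9.1837
k=3 load: inc=0.612245, refl=0.612245·1.000000=0.6122; V=8.571429+0.612245+0.612245=9.7959
k=4 src: inc=0.612245, refl=0.612245·0.142857=0.0875; V=9.183673+0.612245+0.087464=9.8834
k=5 load: inc=0.087464, refl=0.087464·1.000000=0.0875; V=9.795918+0.087464+0.087464=9.9708
k=6 src: inc=0.087464, refl=0.087464·0.142857=0.0125; V=9.883382+0.087464+0.012495=9.9833
k=7 load: inc=0.012495, refl=0.012495·1.000000=0.0125; V=9.970845+0.012495+0.012495=9.9958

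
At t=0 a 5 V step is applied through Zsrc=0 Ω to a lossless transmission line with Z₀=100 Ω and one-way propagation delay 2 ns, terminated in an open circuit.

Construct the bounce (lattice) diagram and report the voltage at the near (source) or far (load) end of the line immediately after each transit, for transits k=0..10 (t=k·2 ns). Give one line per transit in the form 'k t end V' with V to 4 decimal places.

0 0 source 5.0000
1 2 load 10.0000
2 4 source 5.0000
3 6 load 0.0000
4 8 source 5.0000
5 10 load 10.0000
6 12 source 5.0000
7 14 load 0.0000
8 16 source 5.0000
9 18 load 10.0000
10 20 source 5.0000

Γ_L=1.000000, Γ_S=-1.000000; launch V₁=5·100/100=5.000000
k=0 src: V=5.0000
k=1 load: inc=5.000000, refl=5.000000·1.000000=5.0000; V=0.000000+5.000000+5.000000=10.0000
k=2 src: inc=5.000000, refl=5.000000·-1.000000=-5.0000; V=5.000000+5.000000+-5.000000=5.0000
k=3 load: inc=-5.000000, refl=-5.000000·1.000000=-5.0000; V=10.000000+-5.000000+-5.000000=0.0000
k=4 src: inc=-5.000000, refl=-5.000000·-1.000000=5.0000; V=5.000000+-5.000000+5.000000=5.0000
k=5 load: inc=5.000000, refl=5.000000·1.000000=5.0000; V=0.000000+5.000000+5.000000=10.0000
k=6 src: inc=5.000000, refl=5.000000·-1.000000=-5.0000; V=5.000000+5.000000+-5.000000=5.0000
k=7 load: inc=-5.000000, refl=-5.000000·1.000000=-5.0000; V=10.000000+-5.000000+-5.000000=0.0000
k=8 src: inc=-5.000000, refl=-5.000000·-1.000000=5.0000; V=5.000000+-5.000000+5.000000=5.0000
k=9 load: inc=5.000000, refl=5.000000·1.000000=5.0000; V=0.000000+5.000000+5.000000=10.0000
k=10 src: inc=5.000000, refl=5.000000·-1.000000=-5.0000; V=5.000000+5.000000+-5.000000=5.0000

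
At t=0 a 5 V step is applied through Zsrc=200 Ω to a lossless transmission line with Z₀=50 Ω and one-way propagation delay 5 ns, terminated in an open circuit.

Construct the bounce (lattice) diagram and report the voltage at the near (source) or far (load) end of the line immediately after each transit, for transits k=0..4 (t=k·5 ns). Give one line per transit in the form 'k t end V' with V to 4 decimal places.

Γ_L=1.000000, Γ_S=0.600000; launch V₁=5·50/250=1.000000
k=0 src: V=1.0000
k=1 load: inc=1.000000, refl=1.000000·1.000000=1.0000; V=0.000000+1.000000+1.000000=2.0000
k=2 src: inc=1.000000, refl=1.000000·0.600000=0.6000; V=1.000000+1.000000+0.600000=2.6000
k=3 load: inc=0.600000, refl=0.600000·1.000000=0.6000; V=2.000000+0.600000+0.600000=3.2000
k=4 src: inc=0.600000, refl=0.600000·0.600000=0.3600; V=2.600000+0.600000+0.360000=3.5600

0 0 source 1.0000
1 5 load 2.0000
2 10 source 2.6000
3 15 load 3.2000
4 20 source 3.5600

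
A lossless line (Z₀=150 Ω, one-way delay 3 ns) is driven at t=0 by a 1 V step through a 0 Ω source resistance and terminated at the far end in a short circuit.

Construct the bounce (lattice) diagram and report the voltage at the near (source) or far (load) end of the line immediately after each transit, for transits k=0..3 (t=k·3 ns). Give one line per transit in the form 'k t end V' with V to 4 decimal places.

0 0 source 1.0000
1 3 load 0.0000
2 6 source 1.0000
3 9 load 0.0000

Γ_L=-1.000000, Γ_S=-1.000000; launch V₁=1·150/150=1.000000
k=0 src: V=1.0000
k=1 load: inc=1.000000, refl=1.000000·-1.000000=-1.0000; V=0.000000+1.000000+-1.000000=0.0000
k=2 src: inc=-1.000000, refl=-1.000000·-1.000000=1.0000; V=1.000000+-1.000000+1.000000=1.0000
k=3 load: inc=1.000000, refl=1.000000·-1.000000=-1.0000; V=0.000000+1.000000+-1.000000=0.0000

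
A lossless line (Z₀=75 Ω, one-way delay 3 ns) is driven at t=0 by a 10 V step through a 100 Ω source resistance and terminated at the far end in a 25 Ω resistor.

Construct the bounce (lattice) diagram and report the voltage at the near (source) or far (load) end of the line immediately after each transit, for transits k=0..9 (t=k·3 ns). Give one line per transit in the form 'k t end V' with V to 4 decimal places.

Γ_L=-0.500000, Γ_S=0.142857; launch V₁=10·75/175=4.285714
k=0 src: V=4.2857
k=1 load: inc=4.285714, refl=4.285714·-0.500000=-2.1429; V=0.000000+4.285714+-2.142857=2.1429
k=2 src: inc=-2.142857, refl=-2.142857·0.142857=-0.3061; V=4.285714+-2.142857+-0.306122=1.8367
k=3 load: inc=-0.306122, refl=-0.306122·-0.500000=0.1531; V=2.142857+-0.306122+0.153061=1.9898
k=4 src: inc=0.153061, refl=0.153061·0.142857=0.0219; V=1.836735+0.153061+0.021866=2.0117
k=5 load: inc=0.021866, refl=0.021866·-0.500000=-0.0109; V=1.989796+0.021866+-0.010933=2.0007
k=6 src: inc=-0.010933, refl=-0.010933·0.142857=-0.0016; V=2.011662+-0.010933+-0.001562=1.9992
k=7 load: inc=-0.001562, refl=-0.001562·-0.500000=0.0008; V=2.000729+-0.001562+0.000781=1.9999
k=8 src: inc=0.000781, refl=0.000781·0.142857=0.0001; V=1.999167+0.000781+0.000112=2.0001
k=9 load: inc=0.000112, refl=0.000112·-0.500000=-0.0001; V=1.999948+0.000112+-0.000056=2.0000

0 0 source 4.2857
1 3 load 2.1429
2 6 source 1.8367
3 9 load 1.9898
4 12 source 2.0117
5 15 load 2.0007
6 18 source 1.9992
7 21 load 1.9999
8 24 source 2.0001
9 27 load 2.0000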